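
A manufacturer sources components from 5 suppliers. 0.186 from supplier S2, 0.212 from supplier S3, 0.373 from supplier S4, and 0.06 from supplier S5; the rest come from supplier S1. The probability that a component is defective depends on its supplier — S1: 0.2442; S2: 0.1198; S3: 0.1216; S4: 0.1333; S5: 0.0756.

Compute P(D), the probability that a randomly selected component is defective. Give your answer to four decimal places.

P(S1) = 1 − (0.186 + 0.212 + 0.373 + 0.06) = 0.169.
P(D) = P(D|S1)·P(S1) + P(D|S2)·P(S2) + P(D|S3)·P(S3) + P(D|S4)·P(S4) + P(D|S5)·P(S5)
      = 0.2442·0.169 + 0.1198·0.186 + 0.1216·0.212 + 0.1333·0.373 + 0.0756·0.06
      = 0.0412698 + 0.0222828 + 0.0257792 + 0.0497209 + 0.004536 = 0.1435887

0.1436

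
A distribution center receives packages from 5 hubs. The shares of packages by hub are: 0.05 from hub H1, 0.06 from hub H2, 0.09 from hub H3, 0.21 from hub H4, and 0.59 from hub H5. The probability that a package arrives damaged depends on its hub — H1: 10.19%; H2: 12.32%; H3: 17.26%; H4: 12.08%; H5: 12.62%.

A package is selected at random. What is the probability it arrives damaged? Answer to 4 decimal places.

By the law of total probability,
P(D) = P(D|H1)·P(H1) + P(D|H2)·P(H2) + P(D|H3)·P(H3) + P(D|H4)·P(H4) + P(D|H5)·P(H5)
      = 0.1019·0.05 + 0.1232·0.06 + 0.1726·0.09 + 0.1208·0.21 + 0.1262·0.59
      = 0.005095 + 0.007392 + 0.015534 + 0.025368 + 0.074458 = 0.127847

0.1278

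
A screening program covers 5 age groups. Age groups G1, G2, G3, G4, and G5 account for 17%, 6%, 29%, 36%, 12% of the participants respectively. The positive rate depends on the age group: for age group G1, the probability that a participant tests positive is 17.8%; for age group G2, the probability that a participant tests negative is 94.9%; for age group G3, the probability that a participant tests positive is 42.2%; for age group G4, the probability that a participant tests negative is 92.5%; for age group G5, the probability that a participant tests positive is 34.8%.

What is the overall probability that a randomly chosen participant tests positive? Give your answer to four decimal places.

0.2245

P(T|G2) = 1 − 0.949 = 0.051.
P(T|G4) = 1 − 0.925 = 0.075.
P(T) = P(T|G1)·P(G1) + P(T|G2)·P(G2) + P(T|G3)·P(G3) + P(T|G4)·P(G4) + P(T|G5)·P(G5)
      = 0.178·0.17 + 0.051·0.06 + 0.422·0.29 + 0.075·0.36 + 0.348·0.12
      = 0.03026 + 0.00306 + 0.12238 + 0.027 + 0.04176 = 0.22446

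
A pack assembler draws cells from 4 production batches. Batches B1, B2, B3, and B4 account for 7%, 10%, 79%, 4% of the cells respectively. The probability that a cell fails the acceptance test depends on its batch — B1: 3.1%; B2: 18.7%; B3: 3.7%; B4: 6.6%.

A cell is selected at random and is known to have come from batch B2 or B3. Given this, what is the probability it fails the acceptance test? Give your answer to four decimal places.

P(F|S) ≈ 0.0539

Let S = {B2, B3}.
P(S) = 0.1 + 0.79 = 0.89.
P(F ∩ S) = 0.187·0.1 + 0.037·0.79 = 0.0187 + 0.02923 = 0.04793.
P(F | S) = 0.04793 / 0.89 = 0.053854…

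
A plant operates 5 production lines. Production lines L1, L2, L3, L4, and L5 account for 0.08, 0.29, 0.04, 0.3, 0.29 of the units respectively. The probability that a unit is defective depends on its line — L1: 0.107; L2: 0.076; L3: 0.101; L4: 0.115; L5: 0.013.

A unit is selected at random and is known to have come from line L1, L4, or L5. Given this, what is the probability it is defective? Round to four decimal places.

Let S = {L1, L4, L5}.
P(S) = 0.08 + 0.3 + 0.29 = 0.67.
P(D ∩ S) = 0.107·0.08 + 0.115·0.3 + 0.013·0.29 = 0.00856 + 0.0345 + 0.00377 = 0.04683.
P(D | S) = 0.04683 / 0.67 = 0.069896…

P(D|S) ≈ 0.0699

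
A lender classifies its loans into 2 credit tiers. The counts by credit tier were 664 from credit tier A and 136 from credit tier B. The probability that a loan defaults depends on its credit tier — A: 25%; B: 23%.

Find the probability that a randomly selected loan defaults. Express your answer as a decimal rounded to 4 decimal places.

P(D) ≈ 0.2466

Total: 664 + 136 = 800.
P(A) = 664/800 = 0.83. P(B) = 136/800 = 0.17.
P(D) = P(D|A)·P(A) + P(D|B)·P(B)
      = 0.25·0.83 + 0.23·0.17
      = 0.2075 + 0.0391 = 0.2466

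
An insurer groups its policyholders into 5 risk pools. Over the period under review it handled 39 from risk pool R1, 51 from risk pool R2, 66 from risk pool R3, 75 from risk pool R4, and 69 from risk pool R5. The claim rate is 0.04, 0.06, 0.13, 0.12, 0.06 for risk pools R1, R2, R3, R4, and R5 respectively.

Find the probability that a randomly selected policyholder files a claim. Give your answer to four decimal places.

Total: 39 + 51 + 66 + 75 + 69 = 300.
P(R1) = 39/300 = 0.13. P(R2) = 51/300 = 0.17. P(R3) = 66/300 = 0.22. P(R4) = 75/300 = 0.25. P(R5) = 69/300 = 0.23.
Summing over the partition,
P(C) = P(C|R1)·P(R1) + P(C|R2)·P(R2) + P(C|R3)·P(R3) + P(C|R4)·P(R4) + P(C|R5)·P(R5)
      = 0.04·0.13 + 0.06·0.17 + 0.13·0.22 + 0.12·0.25 + 0.06·0.23
      = 0.0052 + 0.0102 + 0.0286 + 0.03 + 0.0138 = 0.0878

P(C) ≈ 0.0878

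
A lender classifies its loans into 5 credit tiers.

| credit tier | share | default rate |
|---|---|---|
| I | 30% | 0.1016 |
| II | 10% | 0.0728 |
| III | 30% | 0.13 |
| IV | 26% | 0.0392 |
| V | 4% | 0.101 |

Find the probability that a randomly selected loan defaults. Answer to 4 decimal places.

P(D) ≈ 0.0910

Using total probability over the partition,
P(D) = P(D|I)·P(I) + P(D|II)·P(II) + P(D|III)·P(III) + P(D|IV)·P(IV) + P(D|V)·P(V)
      = 0.1016·0.3 + 0.0728·0.1 + 0.13·0.3 + 0.0392·0.26 + 0.101·0.04
      = 0.03048 + 0.00728 + 0.039 + 0.010192 + 0.00404 = 0.090992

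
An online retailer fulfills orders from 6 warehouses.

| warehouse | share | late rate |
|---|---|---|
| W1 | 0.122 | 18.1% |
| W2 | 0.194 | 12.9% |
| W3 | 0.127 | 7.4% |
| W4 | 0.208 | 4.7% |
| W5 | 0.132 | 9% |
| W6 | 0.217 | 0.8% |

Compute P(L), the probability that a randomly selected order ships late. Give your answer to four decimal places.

Using total probability over the partition,
P(L) = P(L|W1)·P(W1) + P(L|W2)·P(W2) + P(L|W3)·P(W3) + P(L|W4)·P(W4) + P(L|W5)·P(W5) + P(L|W6)·P(W6)
      = 0.181·0.122 + 0.129·0.194 + 0.074·0.127 + 0.047·0.208 + 0.09·0.132 + 0.008·0.217
      = 0.022082 + 0.025026 + 0.009398 + 0.009776 + 0.01188 + 0.001736 = 0.079898

0.0799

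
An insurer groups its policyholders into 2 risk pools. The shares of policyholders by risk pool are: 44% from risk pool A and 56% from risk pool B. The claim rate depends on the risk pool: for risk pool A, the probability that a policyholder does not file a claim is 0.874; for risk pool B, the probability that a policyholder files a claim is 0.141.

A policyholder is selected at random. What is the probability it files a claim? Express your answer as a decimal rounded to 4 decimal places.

P(C|A) = 1 − 0.874 = 0.126.
Using total probability over the partition,
P(C) = P(C|A)·P(A) + P(C|B)·P(B)
      = 0.126·0.44 + 0.141·0.56
      = 0.05544 + 0.07896 = 0.1344

P(C) ≈ 0.1344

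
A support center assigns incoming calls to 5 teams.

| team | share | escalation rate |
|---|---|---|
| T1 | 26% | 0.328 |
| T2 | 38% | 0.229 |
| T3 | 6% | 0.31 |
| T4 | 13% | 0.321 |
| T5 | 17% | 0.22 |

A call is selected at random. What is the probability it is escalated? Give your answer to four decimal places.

Using total probability over the partition,
P(E) = P(E|T1)·P(T1) + P(E|T2)·P(T2) + P(E|T3)·P(T3) + P(E|T4)·P(T4) + P(E|T5)·P(T5)
      = 0.328·0.26 + 0.229·0.38 + 0.31·0.06 + 0.321·0.13 + 0.22·0.17
      = 0.08528 + 0.08702 + 0.0186 + 0.04173 + 0.0374 = 0.27003

0.2700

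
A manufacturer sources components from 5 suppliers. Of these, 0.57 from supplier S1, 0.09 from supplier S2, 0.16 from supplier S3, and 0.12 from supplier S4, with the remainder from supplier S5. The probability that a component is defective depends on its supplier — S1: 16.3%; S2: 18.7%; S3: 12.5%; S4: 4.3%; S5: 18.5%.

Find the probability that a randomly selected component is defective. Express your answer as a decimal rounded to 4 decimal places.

P(D) ≈ 0.1460

P(S5) = 1 − (0.57 + 0.09 + 0.16 + 0.12) = 0.06.
Summing over the partition,
P(D) = P(D|S1)·P(S1) + P(D|S2)·P(S2) + P(D|S3)·P(S3) + P(D|S4)·P(S4) + P(D|S5)·P(S5)
      = 0.163·0.57 + 0.187·0.09 + 0.125·0.16 + 0.043·0.12 + 0.185·0.06
      = 0.09291 + 0.01683 + 0.02 + 0.00516 + 0.0111 = 0.146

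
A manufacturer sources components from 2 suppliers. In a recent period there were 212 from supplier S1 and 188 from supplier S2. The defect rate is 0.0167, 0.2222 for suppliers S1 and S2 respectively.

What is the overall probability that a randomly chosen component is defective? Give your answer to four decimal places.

0.1133

Total: 212 + 188 = 400.
P(S1) = 212/400 = 0.53. P(S2) = 188/400 = 0.47.
P(D) = P(D|S1)·P(S1) + P(D|S2)·P(S2)
      = 0.0167·0.53 + 0.2222·0.47
      = 0.008851 + 0.104434 = 0.113285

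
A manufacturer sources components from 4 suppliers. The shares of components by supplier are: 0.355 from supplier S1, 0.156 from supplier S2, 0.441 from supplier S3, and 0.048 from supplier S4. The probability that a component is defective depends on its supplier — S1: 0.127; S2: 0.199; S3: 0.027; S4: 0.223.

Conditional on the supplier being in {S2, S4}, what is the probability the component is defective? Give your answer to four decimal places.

Let S = {S2, S4}.
P(S) = 0.156 + 0.048 = 0.204.
P(D ∩ S) = 0.199·0.156 + 0.223·0.048 = 0.031044 + 0.010704 = 0.041748.
P(D | S) = 0.041748 / 0.204 = 0.204647…

0.2046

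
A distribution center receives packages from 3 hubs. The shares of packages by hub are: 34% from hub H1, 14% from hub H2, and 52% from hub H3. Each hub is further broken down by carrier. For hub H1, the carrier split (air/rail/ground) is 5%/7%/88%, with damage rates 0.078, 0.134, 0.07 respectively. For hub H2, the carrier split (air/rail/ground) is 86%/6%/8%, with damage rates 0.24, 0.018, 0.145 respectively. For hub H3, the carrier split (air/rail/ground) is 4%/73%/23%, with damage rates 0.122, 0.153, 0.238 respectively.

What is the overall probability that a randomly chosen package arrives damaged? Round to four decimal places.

P(D|H1) = 0.05·0.078 + 0.07·0.134 + 0.88·0.07 = 0.0039 + 0.00938 + 0.0616 = 0.07488
P(D|H2) = 0.86·0.24 + 0.06·0.018 + 0.08·0.145 = 0.2064 + 0.00108 + 0.0116 = 0.21908
P(D|H3) = 0.04·0.122 + 0.73·0.153 + 0.23·0.238 = 0.00488 + 0.11169 + 0.05474 = 0.17131
Then overall,
P(D) = 0.34·0.07488 + 0.14·0.21908 + 0.52·0.17131
      = 0.0254592 + 0.0306712 + 0.0890812 = 0.1452116

0.1452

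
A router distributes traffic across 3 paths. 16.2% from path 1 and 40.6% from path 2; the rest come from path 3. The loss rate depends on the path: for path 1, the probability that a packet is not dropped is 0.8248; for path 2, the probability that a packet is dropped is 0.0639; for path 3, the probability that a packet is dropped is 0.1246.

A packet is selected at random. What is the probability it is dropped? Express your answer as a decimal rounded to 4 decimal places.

P(3) = 1 − (0.162 + 0.406) = 0.432.
P(L|1) = 1 − 0.8248 = 0.1752.
P(L) = P(L|1)·P(1) + P(L|2)·P(2) + P(L|3)·P(3)
      = 0.1752·0.162 + 0.0639·0.406 + 0.1246·0.432
      = 0.0283824 + 0.0259434 + 0.0538272 = 0.108153

0.1082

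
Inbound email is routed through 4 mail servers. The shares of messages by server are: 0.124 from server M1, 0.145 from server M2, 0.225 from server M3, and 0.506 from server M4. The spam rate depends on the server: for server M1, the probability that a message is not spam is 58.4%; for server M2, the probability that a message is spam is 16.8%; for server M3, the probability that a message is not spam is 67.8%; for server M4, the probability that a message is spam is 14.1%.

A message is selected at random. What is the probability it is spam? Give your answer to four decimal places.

P(S|M1) = 1 − 0.584 = 0.416.
P(S|M3) = 1 − 0.678 = 0.322.
P(S) = P(S|M1)·P(M1) + P(S|M2)·P(M2) + P(S|M3)·P(M3) + P(S|M4)·P(M4)
      = 0.416·0.124 + 0.168·0.145 + 0.322·0.225 + 0.141·0.506
      = 0.051584 + 0.02436 + 0.07245 + 0.071346 = 0.21974

0.2197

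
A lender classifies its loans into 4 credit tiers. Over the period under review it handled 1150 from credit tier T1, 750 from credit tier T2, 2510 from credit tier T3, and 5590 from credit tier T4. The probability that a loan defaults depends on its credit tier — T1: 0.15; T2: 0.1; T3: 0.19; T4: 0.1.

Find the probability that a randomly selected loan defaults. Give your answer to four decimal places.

Total: 1150 + 750 + 2510 + 5590 = 10000.
P(T1) = 1150/10000 = 0.115. P(T2) = 750/10000 = 0.075. P(T3) = 2510/10000 = 0.251. P(T4) = 5590/10000 = 0.559.
P(D) = P(D|T1)·P(T1) + P(D|T2)·P(T2) + P(D|T3)·P(T3) + P(D|T4)·P(T4)
      = 0.15·0.115 + 0.1·0.075 + 0.19·0.251 + 0.1·0.559
      = 0.01725 + 0.0075 + 0.04769 + 0.0559 = 0.12834

0.1283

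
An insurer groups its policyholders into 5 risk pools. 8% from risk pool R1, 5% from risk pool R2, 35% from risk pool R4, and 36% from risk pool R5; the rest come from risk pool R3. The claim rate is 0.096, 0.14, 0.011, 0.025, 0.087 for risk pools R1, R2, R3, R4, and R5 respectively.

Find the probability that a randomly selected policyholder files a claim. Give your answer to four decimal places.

0.0565

P(R3) = 1 − (0.08 + 0.05 + 0.35 + 0.36) = 0.16.
By the law of total probability,
P(C) = P(C|R1)·P(R1) + P(C|R2)·P(R2) + P(C|R3)·P(R3) + P(C|R4)·P(R4) + P(C|R5)·P(R5)
      = 0.096·0.08 + 0.14·0.05 + 0.011·0.16 + 0.025·0.35 + 0.087·0.36
      = 0.00768 + 0.007 + 0.00176 + 0.00875 + 0.03132 = 0.05651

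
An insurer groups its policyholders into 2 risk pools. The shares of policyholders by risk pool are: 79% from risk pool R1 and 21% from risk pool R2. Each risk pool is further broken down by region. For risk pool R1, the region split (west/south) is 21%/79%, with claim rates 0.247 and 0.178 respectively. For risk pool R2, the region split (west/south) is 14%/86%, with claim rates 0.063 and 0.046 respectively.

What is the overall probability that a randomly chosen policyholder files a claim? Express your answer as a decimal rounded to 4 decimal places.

P(C) ≈ 0.1622

P(C|R1) = 0.21·0.247 + 0.79·0.178 = 0.05187 + 0.14062 = 0.19249
P(C|R2) = 0.14·0.063 + 0.86·0.046 = 0.00882 + 0.03956 = 0.04838
Then overall,
P(C) = 0.79·0.19249 + 0.21·0.04838
      = 0.1520671 + 0.0101598 = 0.1622269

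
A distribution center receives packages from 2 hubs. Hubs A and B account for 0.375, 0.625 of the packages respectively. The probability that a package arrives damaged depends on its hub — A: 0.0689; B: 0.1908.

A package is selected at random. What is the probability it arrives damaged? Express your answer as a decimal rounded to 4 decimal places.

P(D) = P(D|A)·P(A) + P(D|B)·P(B)
      = 0.0689·0.375 + 0.1908·0.625
      = 0.0258375 + 0.11925 = 0.1450875

0.1451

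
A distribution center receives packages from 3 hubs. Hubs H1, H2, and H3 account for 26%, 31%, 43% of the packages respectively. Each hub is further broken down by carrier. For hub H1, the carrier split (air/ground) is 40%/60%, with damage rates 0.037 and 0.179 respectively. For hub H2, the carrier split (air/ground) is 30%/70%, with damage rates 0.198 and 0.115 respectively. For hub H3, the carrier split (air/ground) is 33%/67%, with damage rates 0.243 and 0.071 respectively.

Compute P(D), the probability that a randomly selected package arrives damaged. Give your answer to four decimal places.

P(D|H1) = 0.4·0.037 + 0.6·0.179 = 0.0148 + 0.1074 = 0.1222
P(D|H2) = 0.3·0.198 + 0.7·0.115 = 0.0594 + 0.0805 = 0.1399
P(D|H3) = 0.33·0.243 + 0.67·0.071 = 0.08019 + 0.04757 = 0.12776
Then overall,
P(D) = 0.26·0.1222 + 0.31·0.1399 + 0.43·0.12776
      = 0.031772 + 0.043369 + 0.0549368 = 0.1300778

0.1301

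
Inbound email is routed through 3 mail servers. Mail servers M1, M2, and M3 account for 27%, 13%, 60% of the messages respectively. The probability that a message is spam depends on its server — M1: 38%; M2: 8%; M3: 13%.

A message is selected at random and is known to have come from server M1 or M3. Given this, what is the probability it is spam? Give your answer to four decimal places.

Let J = {M1, M3}.
P(J) = 0.27 + 0.6 = 0.87.
P(S ∩ J) = 0.38·0.27 + 0.13·0.6 = 0.1026 + 0.078 = 0.1806.
P(S | J) = 0.1806 / 0.87 = 0.207586…

0.2076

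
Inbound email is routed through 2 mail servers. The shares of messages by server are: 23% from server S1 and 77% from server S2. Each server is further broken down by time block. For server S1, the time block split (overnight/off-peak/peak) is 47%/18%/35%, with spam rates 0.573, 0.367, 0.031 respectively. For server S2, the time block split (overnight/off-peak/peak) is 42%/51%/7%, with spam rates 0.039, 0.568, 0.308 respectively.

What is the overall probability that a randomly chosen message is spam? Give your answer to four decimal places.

P(S|S1) = 0.47·0.573 + 0.18·0.367 + 0.35·0.031 = 0.26931 + 0.06606 + 0.01085 = 0.34622
P(S|S2) = 0.42·0.039 + 0.51·0.568 + 0.07·0.308 = 0.01638 + 0.28968 + 0.02156 = 0.32762
Then overall,
P(S) = 0.23·0.34622 + 0.77·0.32762
      = 0.0796306 + 0.2522674 = 0.331898

0.3319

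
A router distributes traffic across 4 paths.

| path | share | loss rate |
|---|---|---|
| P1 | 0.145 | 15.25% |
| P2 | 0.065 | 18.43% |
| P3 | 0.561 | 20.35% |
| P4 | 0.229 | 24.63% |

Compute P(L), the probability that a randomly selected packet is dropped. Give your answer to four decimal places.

P(L) = P(L|P1)·P(P1) + P(L|P2)·P(P2) + P(L|P3)·P(P3) + P(L|P4)·P(P4)
      = 0.1525·0.145 + 0.1843·0.065 + 0.2035·0.561 + 0.2463·0.229
      = 0.0221125 + 0.0119795 + 0.1141635 + 0.0564027 = 0.2046582

P(L) ≈ 0.2047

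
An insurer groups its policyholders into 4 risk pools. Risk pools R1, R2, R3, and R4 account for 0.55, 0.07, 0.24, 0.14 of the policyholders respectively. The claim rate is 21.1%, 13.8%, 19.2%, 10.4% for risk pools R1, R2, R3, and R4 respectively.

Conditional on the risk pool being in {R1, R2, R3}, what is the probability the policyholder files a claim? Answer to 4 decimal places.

Let S = {R1, R2, R3}.
P(S) = 0.55 + 0.07 + 0.24 = 0.86.
P(C ∩ S) = 0.211·0.55 + 0.138·0.07 + 0.192·0.24 = 0.11605 + 0.00966 + 0.04608 = 0.17179.
P(C | S) = 0.17179 / 0.86 = 0.199756…

0.1998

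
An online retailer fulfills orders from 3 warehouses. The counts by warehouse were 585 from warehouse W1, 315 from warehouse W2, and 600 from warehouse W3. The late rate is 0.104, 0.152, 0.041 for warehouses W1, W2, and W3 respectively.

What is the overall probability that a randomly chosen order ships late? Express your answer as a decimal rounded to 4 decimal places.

Total: 585 + 315 + 600 = 1500.
P(W1) = 585/1500 = 0.39. P(W2) = 315/1500 = 0.21. P(W3) = 600/1500 = 0.4.
P(L) = P(L|W1)·P(W1) + P(L|W2)·P(W2) + P(L|W3)·P(W3)
      = 0.104·0.39 + 0.152·0.21 + 0.041·0.4
      = 0.04056 + 0.03192 + 0.0164 = 0.08888

0.0889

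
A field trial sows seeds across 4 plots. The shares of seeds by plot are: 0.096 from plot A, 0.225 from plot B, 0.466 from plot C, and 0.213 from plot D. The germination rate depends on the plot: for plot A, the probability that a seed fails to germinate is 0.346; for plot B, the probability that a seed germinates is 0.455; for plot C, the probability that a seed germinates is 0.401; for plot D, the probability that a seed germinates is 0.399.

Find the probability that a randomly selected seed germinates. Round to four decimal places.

P(G|A) = 1 − 0.346 = 0.654.
Summing over the partition,
P(G) = P(G|A)·P(A) + P(G|B)·P(B) + P(G|C)·P(C) + P(G|D)·P(D)
      = 0.654·0.096 + 0.455·0.225 + 0.401·0.466 + 0.399·0.213
      = 0.062784 + 0.102375 + 0.186866 + 0.084987 = 0.437012

P(G) ≈ 0.4370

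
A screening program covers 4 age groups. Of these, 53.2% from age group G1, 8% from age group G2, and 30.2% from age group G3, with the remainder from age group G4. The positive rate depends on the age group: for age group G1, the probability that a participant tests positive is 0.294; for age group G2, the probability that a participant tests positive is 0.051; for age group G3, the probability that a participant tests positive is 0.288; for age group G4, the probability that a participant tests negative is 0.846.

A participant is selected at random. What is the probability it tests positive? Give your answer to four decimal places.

0.2607

P(G4) = 1 − (0.532 + 0.08 + 0.302) = 0.086.
P(T|G4) = 1 − 0.846 = 0.154.
P(T) = P(T|G1)·P(G1) + P(T|G2)·P(G2) + P(T|G3)·P(G3) + P(T|G4)·P(G4)
      = 0.294·0.532 + 0.051·0.08 + 0.288·0.302 + 0.154·0.086
      = 0.156408 + 0.00408 + 0.086976 + 0.013244 = 0.260708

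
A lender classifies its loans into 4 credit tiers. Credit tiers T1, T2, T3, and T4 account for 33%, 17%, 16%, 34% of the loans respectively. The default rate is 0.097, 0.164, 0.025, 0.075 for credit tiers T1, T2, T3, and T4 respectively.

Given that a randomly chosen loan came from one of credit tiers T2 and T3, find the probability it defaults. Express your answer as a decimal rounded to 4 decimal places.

Let S = {T2, T3}.
P(S) = 0.17 + 0.16 = 0.33.
P(D ∩ S) = 0.164·0.17 + 0.025·0.16 = 0.02788 + 0.004 = 0.03188.
P(D | S) = 0.03188 / 0.33 = 0.096606…

P(D|S) ≈ 0.0966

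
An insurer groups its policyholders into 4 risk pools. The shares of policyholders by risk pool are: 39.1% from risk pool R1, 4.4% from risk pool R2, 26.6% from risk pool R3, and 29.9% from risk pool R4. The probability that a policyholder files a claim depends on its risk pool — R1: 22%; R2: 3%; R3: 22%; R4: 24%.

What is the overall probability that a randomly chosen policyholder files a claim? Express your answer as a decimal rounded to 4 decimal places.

Using total probability over the partition,
P(C) = P(C|R1)·P(R1) + P(C|R2)·P(R2) + P(C|R3)·P(R3) + P(C|R4)·P(R4)
      = 0.22·0.391 + 0.03·0.044 + 0.22·0.266 + 0.24·0.299
      = 0.08602 + 0.00132 + 0.05852 + 0.07176 = 0.21762

P(C) ≈ 0.2176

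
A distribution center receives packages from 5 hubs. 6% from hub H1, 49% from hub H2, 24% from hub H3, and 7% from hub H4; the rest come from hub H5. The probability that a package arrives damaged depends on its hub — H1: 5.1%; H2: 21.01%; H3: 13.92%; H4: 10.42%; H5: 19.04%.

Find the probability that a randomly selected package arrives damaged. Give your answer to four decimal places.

P(D) ≈ 0.1734

P(H5) = 1 − (0.06 + 0.49 + 0.24 + 0.07) = 0.14.
P(D) = P(D|H1)·P(H1) + P(D|H2)·P(H2) + P(D|H3)·P(H3) + P(D|H4)·P(H4) + P(D|H5)·P(H5)
      = 0.051·0.06 + 0.2101·0.49 + 0.1392·0.24 + 0.1042·0.07 + 0.1904·0.14
      = 0.00306 + 0.102949 + 0.033408 + 0.007294 + 0.026656 = 0.173367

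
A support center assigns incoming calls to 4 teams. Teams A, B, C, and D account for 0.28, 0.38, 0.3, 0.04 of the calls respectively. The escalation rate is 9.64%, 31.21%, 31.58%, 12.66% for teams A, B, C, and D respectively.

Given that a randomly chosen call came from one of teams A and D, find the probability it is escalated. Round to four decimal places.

0.1002

Let S = {A, D}.
P(S) = 0.28 + 0.04 = 0.32.
P(E ∩ S) = 0.0964·0.28 + 0.1266·0.04 = 0.026992 + 0.005064 = 0.032056.
P(E | S) = 0.032056 / 0.32 = 0.100175…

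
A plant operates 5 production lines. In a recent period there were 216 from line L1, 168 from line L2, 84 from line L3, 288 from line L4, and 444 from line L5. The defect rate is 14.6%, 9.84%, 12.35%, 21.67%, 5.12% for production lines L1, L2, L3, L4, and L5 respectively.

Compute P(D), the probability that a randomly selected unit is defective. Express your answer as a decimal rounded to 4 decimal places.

P(D) ≈ 0.1197

Total: 216 + 168 + 84 + 288 + 444 = 1200.
P(L1) = 216/1200 = 0.18. P(L2) = 168/1200 = 0.14. P(L3) = 84/1200 = 0.07. P(L4) = 288/1200 = 0.24. P(L5) = 444/1200 = 0.37.
P(D) = P(D|L1)·P(L1) + P(D|L2)·P(L2) + P(D|L3)·P(L3) + P(D|L4)·P(L4) + P(D|L5)·P(L5)
      = 0.146·0.18 + 0.0984·0.14 + 0.1235·0.07 + 0.2167·0.24 + 0.0512·0.37
      = 0.02628 + 0.013776 + 0.008645 + 0.052008 + 0.018944 = 0.119653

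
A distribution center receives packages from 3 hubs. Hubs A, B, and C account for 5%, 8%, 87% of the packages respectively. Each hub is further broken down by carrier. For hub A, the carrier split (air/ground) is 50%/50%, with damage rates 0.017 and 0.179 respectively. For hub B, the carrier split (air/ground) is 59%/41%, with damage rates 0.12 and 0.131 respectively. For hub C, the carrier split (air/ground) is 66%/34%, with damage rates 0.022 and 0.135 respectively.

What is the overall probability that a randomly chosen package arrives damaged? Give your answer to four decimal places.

P(D) ≈ 0.0674

P(D|A) = 0.5·0.017 + 0.5·0.179 = 0.0085 + 0.0895 = 0.098
P(D|B) = 0.59·0.12 + 0.41·0.131 = 0.0708 + 0.05371 = 0.12451
P(D|C) = 0.66·0.022 + 0.34·0.135 = 0.01452 + 0.0459 = 0.06042
By total probability over the outer partition,
P(D) = 0.05·0.098 + 0.08·0.12451 + 0.87·0.06042
      = 0.0049 + 0.0099608 + 0.0525654 = 0.0674262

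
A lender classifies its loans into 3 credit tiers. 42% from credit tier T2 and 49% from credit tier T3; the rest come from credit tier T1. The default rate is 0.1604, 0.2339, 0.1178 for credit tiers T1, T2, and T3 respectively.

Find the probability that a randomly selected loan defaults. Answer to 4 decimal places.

0.1704

P(T1) = 1 − (0.42 + 0.49) = 0.09.
P(D) = P(D|T1)·P(T1) + P(D|T2)·P(T2) + P(D|T3)·P(T3)
      = 0.1604·0.09 + 0.2339·0.42 + 0.1178·0.49
      = 0.014436 + 0.098238 + 0.057722 = 0.170396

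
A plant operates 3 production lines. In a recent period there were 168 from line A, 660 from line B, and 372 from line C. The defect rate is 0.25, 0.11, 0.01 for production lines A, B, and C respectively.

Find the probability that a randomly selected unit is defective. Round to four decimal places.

P(D) ≈ 0.0986

Total: 168 + 660 + 372 = 1200.
P(A) = 168/1200 = 0.14. P(B) = 660/1200 = 0.55. P(C) = 372/1200 = 0.31.
P(D) = P(D|A)·P(A) + P(D|B)·P(B) + P(D|C)·P(C)
      = 0.25·0.14 + 0.11·0.55 + 0.01·0.31
      = 0.035 + 0.0605 + 0.0031 = 0.0986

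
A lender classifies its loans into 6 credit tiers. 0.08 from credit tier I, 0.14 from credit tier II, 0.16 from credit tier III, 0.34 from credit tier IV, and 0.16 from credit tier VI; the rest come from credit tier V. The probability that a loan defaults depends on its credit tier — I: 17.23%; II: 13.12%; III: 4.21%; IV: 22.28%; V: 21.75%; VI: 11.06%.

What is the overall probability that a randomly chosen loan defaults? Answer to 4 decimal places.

P(V) = 1 − (0.08 + 0.14 + 0.16 + 0.34 + 0.16) = 0.12.
P(D) = P(D|I)·P(I) + P(D|II)·P(II) + P(D|III)·P(III) + P(D|IV)·P(IV) + P(D|V)·P(V) + P(D|VI)·P(VI)
      = 0.1723·0.08 + 0.1312·0.14 + 0.0421·0.16 + 0.2228·0.34 + 0.2175·0.12 + 0.1106·0.16
      = 0.013784 + 0.018368 + 0.006736 + 0.075752 + 0.0261 + 0.017696 = 0.158436

0.1584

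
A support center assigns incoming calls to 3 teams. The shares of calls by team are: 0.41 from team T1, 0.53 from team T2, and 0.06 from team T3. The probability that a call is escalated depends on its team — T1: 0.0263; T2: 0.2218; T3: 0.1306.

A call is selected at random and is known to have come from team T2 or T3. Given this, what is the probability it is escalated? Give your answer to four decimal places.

0.2125

Let S = {T2, T3}.
P(S) = 0.53 + 0.06 = 0.59.
P(E ∩ S) = 0.2218·0.53 + 0.1306·0.06 = 0.117554 + 0.007836 = 0.12539.
P(E | S) = 0.12539 / 0.59 = 0.212525…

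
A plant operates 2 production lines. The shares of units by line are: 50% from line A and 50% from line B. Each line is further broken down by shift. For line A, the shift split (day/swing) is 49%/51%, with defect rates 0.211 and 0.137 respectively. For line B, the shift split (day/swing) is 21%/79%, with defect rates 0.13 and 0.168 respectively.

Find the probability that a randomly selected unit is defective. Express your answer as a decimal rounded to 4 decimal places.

P(D) ≈ 0.1666

P(D|A) = 0.49·0.211 + 0.51·0.137 = 0.10339 + 0.06987 = 0.17326
P(D|B) = 0.21·0.13 + 0.79·0.168 = 0.0273 + 0.13272 = 0.16002
By total probability over the outer partition,
P(D) = 0.5·0.17326 + 0.5·0.16002
      = 0.08663 + 0.08001 = 0.16664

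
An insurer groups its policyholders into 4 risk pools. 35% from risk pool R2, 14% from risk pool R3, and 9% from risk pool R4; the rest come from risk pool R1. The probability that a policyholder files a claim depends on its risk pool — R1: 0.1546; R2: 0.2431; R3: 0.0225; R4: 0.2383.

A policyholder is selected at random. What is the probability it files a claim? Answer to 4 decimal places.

P(R1) = 1 − (0.35 + 0.14 + 0.09) = 0.42.
By the law of total probability,
P(C) = P(C|R1)·P(R1) + P(C|R2)·P(R2) + P(C|R3)·P(R3) + P(C|R4)·P(R4)
      = 0.1546·0.42 + 0.2431·0.35 + 0.0225·0.14 + 0.2383·0.09
      = 0.064932 + 0.085085 + 0.00315 + 0.021447 = 0.174614

0.1746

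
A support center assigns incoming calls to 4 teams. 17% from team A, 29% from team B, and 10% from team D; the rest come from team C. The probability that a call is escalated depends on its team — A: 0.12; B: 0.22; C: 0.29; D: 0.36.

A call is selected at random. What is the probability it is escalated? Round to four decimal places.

P(C) = 1 − (0.17 + 0.29 + 0.1) = 0.44.
Summing over the partition,
P(E) = P(E|A)·P(A) + P(E|B)·P(B) + P(E|C)·P(C) + P(E|D)·P(D)
      = 0.12·0.17 + 0.22·0.29 + 0.29·0.44 + 0.36·0.1
      = 0.0204 + 0.0638 + 0.1276 + 0.036 = 0.2478

0.2478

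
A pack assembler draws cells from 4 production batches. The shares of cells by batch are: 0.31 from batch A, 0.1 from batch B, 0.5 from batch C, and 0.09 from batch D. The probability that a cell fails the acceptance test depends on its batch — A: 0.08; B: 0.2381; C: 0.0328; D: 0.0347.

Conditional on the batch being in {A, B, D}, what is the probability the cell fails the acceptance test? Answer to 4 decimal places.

0.1035

Let S = {A, B, D}.
P(S) = 0.31 + 0.1 + 0.09 = 0.5.
P(F ∩ S) = 0.08·0.31 + 0.2381·0.1 + 0.0347·0.09 = 0.0248 + 0.02381 + 0.003123 = 0.051733.
P(F | S) = 0.051733 / 0.5 = 0.103466…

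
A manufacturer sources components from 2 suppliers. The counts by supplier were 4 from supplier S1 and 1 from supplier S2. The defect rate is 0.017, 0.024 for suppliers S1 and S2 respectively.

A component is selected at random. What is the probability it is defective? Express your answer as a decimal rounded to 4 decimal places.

0.0184

Total: 4 + 1 = 5.
P(S1) = 4/5 = 0.8. P(S2) = 1/5 = 0.2.
Using total probability over the partition,
P(D) = P(D|S1)·P(S1) + P(D|S2)·P(S2)
      = 0.017·0.8 + 0.024·0.2
      = 0.0136 + 0.0048 = 0.0184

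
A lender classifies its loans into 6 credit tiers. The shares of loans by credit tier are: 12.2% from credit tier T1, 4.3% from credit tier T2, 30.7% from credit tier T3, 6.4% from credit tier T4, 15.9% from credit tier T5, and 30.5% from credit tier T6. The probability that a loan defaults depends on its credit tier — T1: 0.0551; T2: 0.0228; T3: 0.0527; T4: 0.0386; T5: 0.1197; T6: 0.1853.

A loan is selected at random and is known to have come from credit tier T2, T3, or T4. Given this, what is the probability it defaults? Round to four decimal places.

Let S = {T2, T3, T4}.
P(S) = 0.043 + 0.307 + 0.064 = 0.414.
P(D ∩ S) = 0.0228·0.043 + 0.0527·0.307 + 0.0386·0.064 = 0.0009804 + 0.0161789 + 0.0024704 = 0.0196297.
P(D | S) = 0.0196297 / 0.414 = 0.047415…

P(D|S) ≈ 0.0474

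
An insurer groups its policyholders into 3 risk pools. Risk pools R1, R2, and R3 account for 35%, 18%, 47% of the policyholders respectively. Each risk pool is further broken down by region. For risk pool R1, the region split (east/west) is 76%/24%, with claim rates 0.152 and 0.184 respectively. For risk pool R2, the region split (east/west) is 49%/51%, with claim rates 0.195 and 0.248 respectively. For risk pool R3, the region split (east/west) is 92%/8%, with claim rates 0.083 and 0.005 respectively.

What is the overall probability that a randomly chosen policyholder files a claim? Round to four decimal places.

P(C) ≈ 0.1319

P(C|R1) = 0.76·0.152 + 0.24·0.184 = 0.11552 + 0.04416 = 0.15968
P(C|R2) = 0.49·0.195 + 0.51·0.248 = 0.09555 + 0.12648 = 0.22203
P(C|R3) = 0.92·0.083 + 0.08·0.005 = 0.07636 + 0.0004 = 0.07676
Then overall,
P(C) = 0.35·0.15968 + 0.18·0.22203 + 0.47·0.07676
      = 0.055888 + 0.0399654 + 0.0360772 = 0.1319306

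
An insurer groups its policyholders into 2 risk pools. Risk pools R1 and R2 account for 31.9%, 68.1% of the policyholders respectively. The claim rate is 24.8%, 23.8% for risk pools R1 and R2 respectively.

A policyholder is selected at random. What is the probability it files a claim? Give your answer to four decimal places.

0.2412

P(C) = P(C|R1)·P(R1) + P(C|R2)·P(R2)
      = 0.248·0.319 + 0.238·0.681
      = 0.079112 + 0.162078 = 0.24119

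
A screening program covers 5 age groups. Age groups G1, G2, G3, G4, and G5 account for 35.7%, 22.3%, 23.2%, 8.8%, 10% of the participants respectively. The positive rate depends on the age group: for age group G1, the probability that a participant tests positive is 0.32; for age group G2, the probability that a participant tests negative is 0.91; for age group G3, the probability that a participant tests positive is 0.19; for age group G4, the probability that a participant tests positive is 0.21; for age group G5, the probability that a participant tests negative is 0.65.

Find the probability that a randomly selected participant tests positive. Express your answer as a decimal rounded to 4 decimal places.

P(T|G2) = 1 − 0.91 = 0.09.
P(T|G5) = 1 − 0.65 = 0.35.
P(T) = P(T|G1)·P(G1) + P(T|G2)·P(G2) + P(T|G3)·P(G3) + P(T|G4)·P(G4) + P(T|G5)·P(G5)
      = 0.32·0.357 + 0.09·0.223 + 0.19·0.232 + 0.21·0.088 + 0.35·0.1
      = 0.11424 + 0.02007 + 0.04408 + 0.01848 + 0.035 = 0.23187

0.2319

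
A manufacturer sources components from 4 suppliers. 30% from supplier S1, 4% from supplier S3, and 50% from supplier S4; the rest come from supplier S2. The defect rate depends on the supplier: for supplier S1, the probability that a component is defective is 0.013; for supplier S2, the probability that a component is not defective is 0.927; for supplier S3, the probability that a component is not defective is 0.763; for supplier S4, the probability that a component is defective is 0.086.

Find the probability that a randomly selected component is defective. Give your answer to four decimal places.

0.0681

P(S2) = 1 − (0.3 + 0.04 + 0.5) = 0.16.
P(D|S2) = 1 − 0.927 = 0.073.
P(D|S3) = 1 − 0.763 = 0.237.
P(D) = P(D|S1)·P(S1) + P(D|S2)·P(S2) + P(D|S3)·P(S3) + P(D|S4)·P(S4)
      = 0.013·0.3 + 0.073·0.16 + 0.237·0.04 + 0.086·0.5
      = 0.0039 + 0.01168 + 0.00948 + 0.043 = 0.06806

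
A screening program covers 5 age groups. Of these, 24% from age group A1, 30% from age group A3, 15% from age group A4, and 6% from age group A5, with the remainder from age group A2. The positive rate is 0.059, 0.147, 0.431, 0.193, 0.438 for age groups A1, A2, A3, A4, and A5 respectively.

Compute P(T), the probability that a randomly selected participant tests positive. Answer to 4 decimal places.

P(A2) = 1 − (0.24 + 0.3 + 0.15 + 0.06) = 0.25.
Using total probability over the partition,
P(T) = P(T|A1)·P(A1) + P(T|A2)·P(A2) + P(T|A3)·P(A3) + P(T|A4)·P(A4) + P(T|A5)·P(A5)
      = 0.059·0.24 + 0.147·0.25 + 0.431·0.3 + 0.193·0.15 + 0.438·0.06
      = 0.01416 + 0.03675 + 0.1293 + 0.02895 + 0.02628 = 0.23544

0.2354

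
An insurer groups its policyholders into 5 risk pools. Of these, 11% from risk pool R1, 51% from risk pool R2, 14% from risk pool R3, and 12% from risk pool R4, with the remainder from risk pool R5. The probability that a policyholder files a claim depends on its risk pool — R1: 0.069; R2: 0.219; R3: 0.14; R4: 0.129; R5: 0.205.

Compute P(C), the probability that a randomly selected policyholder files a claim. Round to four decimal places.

P(R5) = 1 − (0.11 + 0.51 + 0.14 + 0.12) = 0.12.
P(C) = P(C|R1)·P(R1) + P(C|R2)·P(R2) + P(C|R3)·P(R3) + P(C|R4)·P(R4) + P(C|R5)·P(R5)
      = 0.069·0.11 + 0.219·0.51 + 0.14·0.14 + 0.129·0.12 + 0.205·0.12
      = 0.00759 + 0.11169 + 0.0196 + 0.01548 + 0.0246 = 0.17896

P(C) ≈ 0.1790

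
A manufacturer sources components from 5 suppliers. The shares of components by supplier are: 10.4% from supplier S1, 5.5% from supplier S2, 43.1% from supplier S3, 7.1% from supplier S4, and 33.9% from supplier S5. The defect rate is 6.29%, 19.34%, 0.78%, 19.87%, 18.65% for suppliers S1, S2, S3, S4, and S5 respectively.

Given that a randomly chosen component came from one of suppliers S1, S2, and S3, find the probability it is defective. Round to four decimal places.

0.0348

Let S = {S1, S2, S3}.
P(S) = 0.104 + 0.055 + 0.431 = 0.59.
P(D ∩ S) = 0.0629·0.104 + 0.1934·0.055 + 0.0078·0.431 = 0.0065416 + 0.010637 + 0.0033618 = 0.0205404.
P(D | S) = 0.0205404 / 0.59 = 0.034814…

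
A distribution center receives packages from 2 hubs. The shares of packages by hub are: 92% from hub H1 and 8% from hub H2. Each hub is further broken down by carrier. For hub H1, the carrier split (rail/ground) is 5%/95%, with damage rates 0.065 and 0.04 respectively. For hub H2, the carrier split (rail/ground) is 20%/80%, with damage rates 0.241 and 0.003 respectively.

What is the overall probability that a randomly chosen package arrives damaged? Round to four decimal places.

P(D|H1) = 0.05·0.065 + 0.95·0.04 = 0.00325 + 0.038 = 0.04125
P(D|H2) = 0.2·0.241 + 0.8·0.003 = 0.0482 + 0.0024 = 0.0506
By total probability over the outer partition,
P(D) = 0.92·0.04125 + 0.08·0.0506
      = 0.03795 + 0.004048 = 0.041998

P(D) ≈ 0.0420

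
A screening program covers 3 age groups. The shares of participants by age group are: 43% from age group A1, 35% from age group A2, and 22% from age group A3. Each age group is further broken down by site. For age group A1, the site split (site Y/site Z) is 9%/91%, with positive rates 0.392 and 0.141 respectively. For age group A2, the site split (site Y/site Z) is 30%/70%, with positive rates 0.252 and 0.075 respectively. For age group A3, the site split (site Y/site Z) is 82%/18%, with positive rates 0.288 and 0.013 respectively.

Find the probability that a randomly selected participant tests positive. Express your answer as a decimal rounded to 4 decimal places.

0.1676

P(T|A1) = 0.09·0.392 + 0.91·0.141 = 0.03528 + 0.12831 = 0.16359
P(T|A2) = 0.3·0.252 + 0.7·0.075 = 0.0756 + 0.0525 = 0.1281
P(T|A3) = 0.82·0.288 + 0.18·0.013 = 0.23616 + 0.00234 = 0.2385
Then overall,
P(T) = 0.43·0.16359 + 0.35·0.1281 + 0.22·0.2385
      = 0.0703437 + 0.044835 + 0.05247 = 0.1676487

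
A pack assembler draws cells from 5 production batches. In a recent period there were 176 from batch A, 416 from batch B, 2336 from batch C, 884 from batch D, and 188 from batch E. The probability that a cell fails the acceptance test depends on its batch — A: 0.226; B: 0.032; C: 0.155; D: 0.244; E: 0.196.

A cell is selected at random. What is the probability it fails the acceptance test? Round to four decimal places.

P(F) ≈ 0.1669

Total: 176 + 416 + 2336 + 884 + 188 = 4000.
P(A) = 176/4000 = 0.044. P(B) = 416/4000 = 0.104. P(C) = 2336/4000 = 0.584. P(D) = 884/4000 = 0.221. P(E) = 188/4000 = 0.047.
By the law of total probability,
P(F) = P(F|A)·P(A) + P(F|B)·P(B) + P(F|C)·P(C) + P(F|D)·P(D) + P(F|E)·P(E)
      = 0.226·0.044 + 0.032·0.104 + 0.155·0.584 + 0.244·0.221 + 0.196·0.047
      = 0.009944 + 0.003328 + 0.09052 + 0.053924 + 0.009212 = 0.166928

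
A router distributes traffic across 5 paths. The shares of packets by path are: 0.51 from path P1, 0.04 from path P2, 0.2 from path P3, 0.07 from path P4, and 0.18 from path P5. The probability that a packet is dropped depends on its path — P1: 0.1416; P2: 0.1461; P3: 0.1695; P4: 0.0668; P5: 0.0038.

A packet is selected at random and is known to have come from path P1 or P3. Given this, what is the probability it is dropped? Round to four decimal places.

P(L|S) ≈ 0.1495

Let S = {P1, P3}.
P(S) = 0.51 + 0.2 = 0.71.
P(L ∩ S) = 0.1416·0.51 + 0.1695·0.2 = 0.072216 + 0.0339 = 0.106116.
P(L | S) = 0.106116 / 0.71 = 0.149459…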